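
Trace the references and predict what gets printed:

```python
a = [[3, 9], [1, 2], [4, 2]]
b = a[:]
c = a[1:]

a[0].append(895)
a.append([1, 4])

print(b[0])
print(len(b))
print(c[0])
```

Key concept: slice with nested mutation.
Step by step:
`a = [[3, 9], [1, 2], [4, 2]]` → a = [[3, 9], [1, 2], [4, 2]]
`b = a[:]` → b = [[3, 9], [1, 2], [4, 2]]
`c = a[1:]` → c = [[1, 2], [4, 2]]
`a[0].append(895)` → a = [[3, 9, 895], [1, 2], [4, 2]]; b = [[3, 9, 895], [1, 2], [4, 2]]
`a.append([1, 4])` → a = [[3, 9, 895], [1, 2], [4, 2], [1, 4]]
`print(b[0])` → prints [3, 9, 895]
`print(len(b))` → prints 3
`print(c[0])` → prints [1, 2]

Answer:
[3, 9, 895]
3
[1, 2]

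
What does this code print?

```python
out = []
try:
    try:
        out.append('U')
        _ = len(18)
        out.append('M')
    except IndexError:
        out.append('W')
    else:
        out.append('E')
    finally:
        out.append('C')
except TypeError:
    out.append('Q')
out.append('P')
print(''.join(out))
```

Execution trace: 'U' (try body) → 'C' (finally) → 'Q' (outer except TypeError) → 'P' (after the try/except). Output: UCQP

Answer: UCQP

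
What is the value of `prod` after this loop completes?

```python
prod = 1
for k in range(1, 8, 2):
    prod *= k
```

Product of 1, 3, 5, ... up to 7
`prod` takes the values: 1 → 3 → 15 → 105

Answer: 105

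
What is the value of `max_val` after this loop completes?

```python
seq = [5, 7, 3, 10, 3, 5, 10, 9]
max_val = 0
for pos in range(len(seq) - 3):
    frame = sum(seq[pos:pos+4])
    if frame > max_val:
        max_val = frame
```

Max sum of 4-element window in [5, 7, 3, 10, 3, 5, 10, 9]
`max_val` takes the values: 0 → 25 → 28

Answer: 28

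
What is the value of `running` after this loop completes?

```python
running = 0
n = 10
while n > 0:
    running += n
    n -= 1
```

Sum 10 down to 1
`running` takes the values: 0 → 10 → 19 → 27 → 34 → 40 → 45 → 49 → 52 → 54 → 55

Answer: 55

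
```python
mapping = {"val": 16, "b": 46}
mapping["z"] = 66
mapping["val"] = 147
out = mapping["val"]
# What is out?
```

Trace:
`mapping = {"val": 16, "b": 46}` → mapping = {'val': 16, 'b': 46}
`mapping["z"] = 66` → mapping = {'val': 16, 'b': 46, 'z': 66}
`mapping["val"] = 147` → mapping = {'val': 147, 'b': 46, 'z': 66}
`out = mapping["val"]` → out = 147
So out = 147

Answer: 147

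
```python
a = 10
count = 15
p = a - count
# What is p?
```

Trace:
`a = 10` → a = 10
`count = 15` → count = 15
`p = a - count` → p = -5
So p = -5

Answer: -5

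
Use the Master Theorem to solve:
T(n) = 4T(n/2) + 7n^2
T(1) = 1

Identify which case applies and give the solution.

a=4, b=2, f(n)=7n^2. log_2(4) = 2. Since c=2 = 2, Case 2 applies: T(n) = Θ(n^log_b(a) · log n) = O(n^2 log n).

Answer: O(n^2 log n) - Case 2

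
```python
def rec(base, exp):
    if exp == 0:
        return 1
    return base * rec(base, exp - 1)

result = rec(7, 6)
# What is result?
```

rec(7, 6) = 7 * 7 * 7 * 7 * 7 * 7 = 117649

Answer: 117649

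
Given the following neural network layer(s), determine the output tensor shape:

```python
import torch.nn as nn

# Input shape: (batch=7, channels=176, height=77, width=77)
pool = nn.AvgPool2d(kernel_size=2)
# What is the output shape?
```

Input: (7, 176, 77, 77) -> Output: (7, 176, 38, 38)

Answer: (7, 176, 38, 38)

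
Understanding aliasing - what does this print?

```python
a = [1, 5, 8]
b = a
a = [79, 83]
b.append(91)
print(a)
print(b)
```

Key concept: rebinding vs mutation: a is rebound to a new list, b still points at the original.
Step by step:
`a = [1, 5, 8]` → a = [1, 5, 8]
`b = a` → b = [1, 5, 8] (same object as a)
`a = [79, 83]` → a = [79, 83]
`b.append(91)` → b = [1, 5, 8, 91]
`print(a)` → prints [79, 83]
`print(b)` → prints [1, 5, 8, 91]

Answer:
[79, 83]
[1, 5, 8, 91]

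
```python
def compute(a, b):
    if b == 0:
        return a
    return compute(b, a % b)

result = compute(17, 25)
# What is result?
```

compute(17, 25) -> compute(25, 17) -> compute(17, 8) -> compute(8, 1) -> compute(1, 0) -> 1

Answer: 1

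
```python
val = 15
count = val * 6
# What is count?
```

Trace:
`val = 15` → val = 15
`count = val * 6` → count = 90
So count = 90

Answer: 90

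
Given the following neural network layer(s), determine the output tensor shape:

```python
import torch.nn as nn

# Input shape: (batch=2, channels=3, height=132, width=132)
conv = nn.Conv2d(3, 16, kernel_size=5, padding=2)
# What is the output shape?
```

Input: (2, 3, 132, 132) -> Output: (2, 16, 132, 132)

Answer: (2, 16, 132, 132)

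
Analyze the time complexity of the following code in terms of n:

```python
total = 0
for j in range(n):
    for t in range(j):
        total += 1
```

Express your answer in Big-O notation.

Each loop level contributes: n × n. Multiplying the contributions gives O(n^2).

Answer: O(n^2)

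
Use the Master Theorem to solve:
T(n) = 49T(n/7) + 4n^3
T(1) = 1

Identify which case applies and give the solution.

a=49, b=7, f(n)=4n^3. log_7(49) = 2. Since c=3 > 2 and the regularity condition holds (49(n/7)^3 = (49/7^3)n^3 with 49/7^3 < 1), Case 3 applies: T(n) = Θ(f(n)) = O(n^3).

Answer: O(n^3) - Case 3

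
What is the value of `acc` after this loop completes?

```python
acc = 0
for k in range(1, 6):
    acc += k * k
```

Sum of squares 1² to 5² = 55
`acc` takes the values: 0 → 1 → 5 → 14 → 30 → 55

Answer: 55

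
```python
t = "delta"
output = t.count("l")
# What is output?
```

Trace:
`t = "delta"` → t = 'delta'
`output = t.count("l")` → output = 1
So output = 1

Answer: 1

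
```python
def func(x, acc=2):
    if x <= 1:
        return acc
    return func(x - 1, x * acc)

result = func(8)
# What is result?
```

Accumulator trace (n, acc): (8, 2) -> (7, 16) -> (6, 112) -> (5, 672) -> (4, 3360) -> (3, 13440) -> (2, 40320) -> (1, 80640) -> return 80640

Answer: 80640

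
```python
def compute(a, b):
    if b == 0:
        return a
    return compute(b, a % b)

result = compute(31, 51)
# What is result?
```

compute(31, 51) -> compute(51, 31) -> compute(31, 20) -> compute(20, 11) -> compute(11, 9) -> compute(9, 2) -> compute(2, 1) -> compute(1, 0) -> 1

Answer: 1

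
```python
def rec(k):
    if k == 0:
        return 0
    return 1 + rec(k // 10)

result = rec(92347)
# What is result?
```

Count of digits of 92347: 5

Answer: 5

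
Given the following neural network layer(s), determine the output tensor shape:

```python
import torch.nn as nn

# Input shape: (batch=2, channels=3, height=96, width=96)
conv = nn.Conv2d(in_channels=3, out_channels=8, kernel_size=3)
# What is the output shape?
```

Input: (2, 3, 96, 96) -> Output: (2, 8, 94, 94)

Answer: (2, 8, 94, 94)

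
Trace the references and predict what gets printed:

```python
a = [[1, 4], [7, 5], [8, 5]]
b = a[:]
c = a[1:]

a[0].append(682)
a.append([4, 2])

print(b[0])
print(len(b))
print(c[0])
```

Key concept: slice with nested mutation.
Step by step:
`a = [[1, 4], [7, 5], [8, 5]]` → a = [[1, 4], [7, 5], [8, 5]]
`b = a[:]` → b = [[1, 4], [7, 5], [8, 5]]
`c = a[1:]` → c = [[7, 5], [8, 5]]
`a[0].append(682)` → a = [[1, 4, 682], [7, 5], [8, 5]]; b = [[1, 4, 682], [7, 5], [8, 5]]
`a.append([4, 2])` → a = [[1, 4, 682], [7, 5], [8, 5], [4, 2]]
`print(b[0])` → prints [1, 4, 682]
`print(len(b))` → prints 3
`print(c[0])` → prints [7, 5]

Answer:
[1, 4, 682]
3
[7, 5]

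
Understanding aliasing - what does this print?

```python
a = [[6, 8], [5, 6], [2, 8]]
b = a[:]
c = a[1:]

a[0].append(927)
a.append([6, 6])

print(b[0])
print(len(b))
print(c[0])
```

Key concept: slice with nested mutation.
Step by step:
`a = [[6, 8], [5, 6], [2, 8]]` → a = [[6, 8], [5, 6], [2, 8]]
`b = a[:]` → b = [[6, 8], [5, 6], [2, 8]]
`c = a[1:]` → c = [[5, 6], [2, 8]]
`a[0].append(927)` → a = [[6, 8, 927], [5, 6], [2, 8]]; b = [[6, 8, 927], [5, 6], [2, 8]]
`a.append([6, 6])` → a = [[6, 8, 927], [5, 6], [2, 8], [6, 6]]
`print(b[0])` → prints [6, 8, 927]
`print(len(b))` → prints 3
`print(c[0])` → prints [5, 6]

Answer:
[6, 8, 927]
3
[5, 6]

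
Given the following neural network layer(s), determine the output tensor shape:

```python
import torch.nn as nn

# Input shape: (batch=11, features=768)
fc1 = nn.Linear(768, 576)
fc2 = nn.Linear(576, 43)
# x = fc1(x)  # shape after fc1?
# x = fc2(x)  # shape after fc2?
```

Input: (11, 768) -> after fc1: (11, 576) -> Output: (11, 43)

Answer: (11, 43)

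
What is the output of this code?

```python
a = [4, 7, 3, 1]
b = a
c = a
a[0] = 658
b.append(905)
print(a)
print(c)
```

Key concept: multiple aliases.
Step by step:
`a = [4, 7, 3, 1]` → a = [4, 7, 3, 1]
`b = a` → b = [4, 7, 3, 1] (same object as a)
`c = a` → c = [4, 7, 3, 1] (same object as a, b)
`a[0] = 658` → a = [658, 7, 3, 1] (same object as b, c); b = [658, 7, 3, 1] (same object as a, c); c = [658, 7, 3, 1] (same object as a, b)
`b.append(905)` → a = [658, 7, 3, 1, 905] (same object as b, c); b = [658, 7, 3, 1, 905] (same object as a, c); c = [658, 7, 3, 1, 905] (same object as a, b)
`print(a)` → prints [658, 7, 3, 1, 905]
`print(c)` → prints [658, 7, 3, 1, 905]

Answer:
[658, 7, 3, 1, 905]
[658, 7, 3, 1, 905]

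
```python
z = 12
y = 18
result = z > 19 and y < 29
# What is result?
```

Trace:
`z = 12` → z = 12
`y = 18` → y = 18
`result = z > 19 and y < 29` → result = False
So result = False

Answer: False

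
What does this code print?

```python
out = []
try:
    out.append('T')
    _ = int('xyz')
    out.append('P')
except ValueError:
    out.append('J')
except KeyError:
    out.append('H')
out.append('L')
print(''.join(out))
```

Execution trace: 'T' (try body) → 'J' (except ValueError) → 'L' (after the try/except). Output: TJL

Answer: TJL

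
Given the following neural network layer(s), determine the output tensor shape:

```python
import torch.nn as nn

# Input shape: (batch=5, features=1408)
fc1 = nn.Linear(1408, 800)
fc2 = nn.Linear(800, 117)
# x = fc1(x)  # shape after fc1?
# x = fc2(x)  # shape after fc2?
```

Input: (5, 1408) -> after fc1: (5, 800) -> Output: (5, 117)

Answer: (5, 117)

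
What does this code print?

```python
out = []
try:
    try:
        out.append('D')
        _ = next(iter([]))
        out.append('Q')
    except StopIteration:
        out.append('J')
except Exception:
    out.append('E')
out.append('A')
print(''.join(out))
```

Execution trace: 'D' (inner try body) → 'J' (inner except StopIteration) → 'A' (after the try/except). Output: DJA

Answer: DJA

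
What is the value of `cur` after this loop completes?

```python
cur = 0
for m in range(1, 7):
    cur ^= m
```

XOR of 1 to 6
`cur` takes the values: 0 → 1 → 3 → 0 → 4 → 1 → 7

Answer: 7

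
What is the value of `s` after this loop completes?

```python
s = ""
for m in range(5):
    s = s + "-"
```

Repeat '-' 5 times
`s` takes the values: "" → "-" → "--" → "---" → "----" → "-----"

Answer: "-----"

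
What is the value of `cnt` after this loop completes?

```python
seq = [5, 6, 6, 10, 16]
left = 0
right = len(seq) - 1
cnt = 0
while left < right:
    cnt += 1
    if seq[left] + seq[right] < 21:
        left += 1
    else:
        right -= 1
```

Steps to find pair summing to 21
`cnt` takes the values: 0 → 1 → 2 → 3 → 4

Answer: 4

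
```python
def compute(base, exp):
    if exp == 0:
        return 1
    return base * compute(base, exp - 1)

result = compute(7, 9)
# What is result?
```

compute(7, 9) = 7 * 7 * 7 * 7 * 7 * 7 * 7 * 7 * 7 = 40353607

Answer: 40353607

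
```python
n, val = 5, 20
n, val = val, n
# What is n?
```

Trace:
`n, val = 5, 20` → n = 5; val = 20
`n, val = val, n` → n = 20; val = 5
So n = 20

Answer: 20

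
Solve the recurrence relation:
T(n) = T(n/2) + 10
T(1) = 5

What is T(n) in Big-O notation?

Each step divides n by 2 and adds 10. After log_2(n) steps we reach T(1)=5. So T(n) = 10·log_2(n) + 5 = O(log n).

Answer: O(log n)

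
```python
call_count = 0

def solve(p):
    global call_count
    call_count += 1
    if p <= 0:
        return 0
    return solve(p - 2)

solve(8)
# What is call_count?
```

Linear recursion stepping by 2: 5 calls from p=8 down to ≤0.

Answer: 5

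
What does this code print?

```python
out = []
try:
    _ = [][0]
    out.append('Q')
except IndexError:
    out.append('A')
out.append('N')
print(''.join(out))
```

Execution trace: 'A' (except IndexError) → 'N' (after the try/except). Output: AN

Answer: AN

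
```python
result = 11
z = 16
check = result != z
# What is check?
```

Trace:
`result = 11` → result = 11
`z = 16` → z = 16
`check = result != z` → check = True
So check = True

Answer: True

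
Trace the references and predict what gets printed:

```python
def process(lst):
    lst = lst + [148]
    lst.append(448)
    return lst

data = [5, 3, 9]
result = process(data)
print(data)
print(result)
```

Key concept: rebinding parameter vs mutation.
Step by step:
`data = [5, 3, 9]` → data = [5, 3, 9]
`result = process(data)` → result = [5, 3, 9, 148, 448]
`print(data)` → prints [5, 3, 9]
`print(result)` → prints [5, 3, 9, 148, 448]

Answer:
[5, 3, 9]
[5, 3, 9, 148, 448]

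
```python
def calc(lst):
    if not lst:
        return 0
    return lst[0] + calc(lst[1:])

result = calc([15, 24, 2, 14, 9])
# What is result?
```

15 + 24 + 2 + 14 + 9 + 0 = 64

Answer: 64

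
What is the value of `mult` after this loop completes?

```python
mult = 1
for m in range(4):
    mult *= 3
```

3^4 = 81
`mult` takes the values: 1 → 3 → 9 → 27 → 81

Answer: 81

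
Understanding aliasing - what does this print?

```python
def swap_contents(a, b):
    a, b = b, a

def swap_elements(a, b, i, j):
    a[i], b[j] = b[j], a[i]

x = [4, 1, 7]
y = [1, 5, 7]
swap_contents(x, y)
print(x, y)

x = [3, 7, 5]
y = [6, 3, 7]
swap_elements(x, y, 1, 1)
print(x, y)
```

Key concept: parameter rebinding vs mutation.
Step by step:
`x = [4, 1, 7]` → x = [4, 1, 7]
`y = [1, 5, 7]` → y = [1, 5, 7]
`swap_contents(x, y)` → no visible change to tracked variables
`print(x, y)` → prints [4, 1, 7] [1, 5, 7]
`x = [3, 7, 5]` → x = [3, 7, 5]
`y = [6, 3, 7]` → y = [6, 3, 7]
`swap_elements(x, y, 1, 1)` → x = [3, 3, 5]; y = [6, 7, 7]
`print(x, y)` → prints [3, 3, 5] [6, 7, 7]

Answer:
[4, 1, 7] [1, 5, 7]
[3, 3, 5] [6, 7, 7]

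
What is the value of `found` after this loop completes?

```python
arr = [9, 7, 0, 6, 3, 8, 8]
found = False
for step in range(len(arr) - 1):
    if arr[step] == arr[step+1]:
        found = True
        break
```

Check consecutive duplicates in [9, 7, 0, 6, 3, 8, 8]
`found` takes the values: False → True

Answer: True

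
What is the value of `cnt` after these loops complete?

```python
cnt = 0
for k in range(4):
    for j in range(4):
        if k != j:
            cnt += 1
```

4² - 4 (exclude diagonal)
`cnt` takes the values: 0 → 1 → 2 → 3 → 4 → 5 → 6 → 7 → 8 → 9 → 10 → 11 → 12

Answer: 12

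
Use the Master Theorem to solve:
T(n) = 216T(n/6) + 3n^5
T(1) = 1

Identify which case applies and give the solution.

a=216, b=6, f(n)=3n^5. log_6(216) = 3. Since c=5 > 3 and the regularity condition holds (216(n/6)^5 = (216/6^5)n^5 with 216/6^5 < 1), Case 3 applies: T(n) = Θ(f(n)) = O(n^5).

Answer: O(n^5) - Case 3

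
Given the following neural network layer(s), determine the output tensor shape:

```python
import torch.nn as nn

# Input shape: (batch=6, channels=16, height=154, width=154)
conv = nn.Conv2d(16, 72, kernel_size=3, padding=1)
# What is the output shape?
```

Input: (6, 16, 154, 154) -> Output: (6, 72, 154, 154)

Answer: (6, 72, 154, 154)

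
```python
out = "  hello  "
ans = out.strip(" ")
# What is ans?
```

Trace:
`out = "  hello  "` → out = '  hello  '
`ans = out.strip(" ")` → ans = 'hello'
So ans = 'hello'

Answer: 'hello'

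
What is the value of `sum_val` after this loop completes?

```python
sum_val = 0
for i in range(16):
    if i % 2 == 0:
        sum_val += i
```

Sum of even numbers 0 to 15
`sum_val` takes the values: 0 → 2 → 6 → 12 → 20 → 30 → 42 → 56

Answer: 56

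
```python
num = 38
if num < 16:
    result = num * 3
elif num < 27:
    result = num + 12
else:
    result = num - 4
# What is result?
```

Trace:
`num = 38` → num = 38
`if num < 16: ...` → num < 16 is False, num < 27 is False, take else branch → result = 34
So result = 34

Answer: 34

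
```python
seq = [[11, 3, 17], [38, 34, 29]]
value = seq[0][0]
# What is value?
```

Trace:
`seq = [[11, 3, 17], [38, 34, 29]]` → seq = [[11, 3, 17], [38, 34, 29]]
`value = seq[0][0]` → value = 11
So value = 11

Answer: 11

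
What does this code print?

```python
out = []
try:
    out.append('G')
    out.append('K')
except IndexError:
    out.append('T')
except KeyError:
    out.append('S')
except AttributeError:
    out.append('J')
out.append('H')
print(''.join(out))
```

Execution trace: 'G' (try body) → 'K' (try body, no exception) → 'H' (after the try/except). Output: GKH

Answer: GKH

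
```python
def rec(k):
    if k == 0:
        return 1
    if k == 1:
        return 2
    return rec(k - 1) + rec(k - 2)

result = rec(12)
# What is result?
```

Build up from base cases: rec(0)=1, rec(1)=2, rec(2)=3, rec(3)=5, rec(4)=8, rec(5)=13, rec(6)=21, ..., rec(12)=377

Answer: 377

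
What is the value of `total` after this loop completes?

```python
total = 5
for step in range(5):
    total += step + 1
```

Start at 5, add 1 to 5 = 20
`total` takes the values: 5 → 6 → 8 → 11 → 15 → 20

Answer: 20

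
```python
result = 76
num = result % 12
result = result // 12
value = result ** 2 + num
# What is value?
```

Trace:
`result = 76` → result = 76
`num = result % 12` → num = 4
`result = result // 12` → result = 6
`value = result ** 2 + num` → value = 40
So value = 40

Answer: 40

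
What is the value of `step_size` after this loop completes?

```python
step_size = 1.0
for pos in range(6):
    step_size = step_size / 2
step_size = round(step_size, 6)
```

Halving LR 6 times: 1 / 2^6
`step_size` takes the values: 1.0 → 0.5 → 0.25 → 0.125 → 0.0625 → 0.03125 → 0.015625

Answer: 0.015625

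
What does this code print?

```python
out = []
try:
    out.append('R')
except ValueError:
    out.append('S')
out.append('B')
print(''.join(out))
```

Execution trace: 'R' (try body, no exception) → 'B' (after the try/except). Output: RB

Answer: RB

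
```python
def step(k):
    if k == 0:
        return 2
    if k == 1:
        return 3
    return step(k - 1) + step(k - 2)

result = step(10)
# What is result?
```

Build up from base cases: step(0)=2, step(1)=3, step(2)=5, step(3)=8, step(4)=13, step(5)=21, step(6)=34, ..., step(10)=233

Answer: 233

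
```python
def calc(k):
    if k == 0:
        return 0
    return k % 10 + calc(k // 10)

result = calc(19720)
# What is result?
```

Sum of digits of 19720: 0 + 2 + 7 + 9 + 1 = 19

Answer: 19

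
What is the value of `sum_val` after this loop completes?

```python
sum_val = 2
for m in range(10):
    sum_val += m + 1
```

Start at 2, add 1 to 10 = 57
`sum_val` takes the values: 2 → 3 → 5 → 8 → 12 → 17 → 23 → 30 → 38 → 47 → 57

Answer: 57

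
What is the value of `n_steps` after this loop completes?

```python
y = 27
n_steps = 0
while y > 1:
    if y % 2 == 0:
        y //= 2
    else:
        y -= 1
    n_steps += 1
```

Steps to reduce 27 to 1
`n_steps` takes the values: 0 → 1 → 2 → 3 → 4 → 5 → 6 → 7

Answer: 7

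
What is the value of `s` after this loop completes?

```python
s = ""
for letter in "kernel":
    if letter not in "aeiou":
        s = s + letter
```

Remove vowels from 'kernel'
`s` takes the values: "" → "k" → "kr" → "krn" → "krnl"

Answer: "krnl"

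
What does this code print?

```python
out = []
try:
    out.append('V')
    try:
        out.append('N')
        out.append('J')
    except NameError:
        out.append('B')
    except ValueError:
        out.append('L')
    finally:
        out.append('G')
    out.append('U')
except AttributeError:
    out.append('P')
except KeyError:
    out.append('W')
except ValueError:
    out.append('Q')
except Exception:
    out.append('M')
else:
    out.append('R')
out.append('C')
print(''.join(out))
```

Execution trace: 'V' (try body) → 'N' (inner try body) → 'J' (inner try body, no exception) → 'G' (inner finally) → 'U' (try body, no exception) → 'R' (else) → 'C' (after the try/except). Output: VNJGURC

Answer: VNJGURC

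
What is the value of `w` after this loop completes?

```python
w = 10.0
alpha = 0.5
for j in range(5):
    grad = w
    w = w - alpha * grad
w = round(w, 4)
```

Gradient descent: w = 10.0 * (1 - 0.5)^5
`w` takes the values: 10.0 → 5.0 → 2.5 → 1.25 → 0.625 → 0.3125

Answer: 0.3125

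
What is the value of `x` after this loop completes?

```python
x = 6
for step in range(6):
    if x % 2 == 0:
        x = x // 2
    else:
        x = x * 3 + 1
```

Collatz-style transformation from 6
`x` takes the values: 6 → 3 → 10 → 5 → 16 → 8 → 4

Answer: 4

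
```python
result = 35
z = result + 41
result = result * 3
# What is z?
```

Trace:
`result = 35` → result = 35
`z = result + 41` → z = 76
`result = result * 3` → result = 105
So z = 76

Answer: 76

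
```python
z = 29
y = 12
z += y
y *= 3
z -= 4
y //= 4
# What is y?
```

Trace:
`z = 29` → z = 29
`y = 12` → y = 12
`z += y` → z = 41
`y *= 3` → y = 36
`z -= 4` → z = 37
`y //= 4` → y = 9
So y = 9

Answer: 9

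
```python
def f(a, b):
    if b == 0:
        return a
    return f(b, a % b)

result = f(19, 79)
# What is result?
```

f(19, 79) -> f(79, 19) -> f(19, 3) -> f(3, 1) -> f(1, 0) -> 1

Answer: 1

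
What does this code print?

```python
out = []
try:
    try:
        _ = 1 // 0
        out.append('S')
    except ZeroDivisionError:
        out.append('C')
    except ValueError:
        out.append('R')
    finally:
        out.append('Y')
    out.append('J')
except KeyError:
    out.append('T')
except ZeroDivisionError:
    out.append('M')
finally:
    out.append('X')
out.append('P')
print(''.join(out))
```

Execution trace: 'C' (inner except ZeroDivisionError) → 'Y' (inner finally) → 'J' (try body, no exception) → 'X' (finally) → 'P' (after the try/except). Output: CYJXP

Answer: CYJXP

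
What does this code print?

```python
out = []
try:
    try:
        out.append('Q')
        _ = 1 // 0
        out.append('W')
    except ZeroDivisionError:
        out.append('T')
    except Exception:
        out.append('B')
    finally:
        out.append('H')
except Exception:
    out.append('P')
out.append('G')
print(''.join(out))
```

Execution trace: 'Q' (inner try body) → 'T' (inner except ZeroDivisionError) → 'H' (inner finally) → 'G' (after the try/except). Output: QTHG

Answer: QTHG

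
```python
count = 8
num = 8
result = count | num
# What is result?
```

Trace:
`count = 8` → count = 8
`num = 8` → num = 8
`result = count | num` → result = 8
So result = 8

Answer: 8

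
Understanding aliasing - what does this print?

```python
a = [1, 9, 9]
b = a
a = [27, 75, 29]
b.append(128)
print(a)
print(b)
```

Key concept: rebinding vs mutation: a is rebound to a new list, b still points at the original.
Step by step:
`a = [1, 9, 9]` → a = [1, 9, 9]
`b = a` → b = [1, 9, 9] (same object as a)
`a = [27, 75, 29]` → a = [27, 75, 29]
`b.append(128)` → b = [1, 9, 9, 128]
`print(a)` → prints [27, 75, 29]
`print(b)` → prints [1, 9, 9, 128]

Answer:
[27, 75, 29]
[1, 9, 9, 128]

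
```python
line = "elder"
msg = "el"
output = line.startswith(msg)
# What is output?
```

Trace:
`line = "elder"` → line = 'elder'
`msg = "el"` → msg = 'el'
`output = line.startswith(msg)` → output = True
So output = True

Answer: True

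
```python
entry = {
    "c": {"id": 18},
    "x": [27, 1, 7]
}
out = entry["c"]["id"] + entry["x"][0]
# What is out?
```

Trace:
`entry = { ...` → entry = {'c': {'id': 18}, 'x': [27, 1, 7]}
`out = entry["c"]["id"] + entry["x"][0]` → out = 45
So out = 45

Answer: 45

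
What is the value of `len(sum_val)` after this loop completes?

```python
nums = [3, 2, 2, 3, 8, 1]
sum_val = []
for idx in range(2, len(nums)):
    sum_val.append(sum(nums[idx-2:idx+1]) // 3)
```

Number of 3-element averages
`sum_val` takes the values: [] → [2] → [2, 2] → [2, 2, 4] → [2, 2, 4, 4]
So `len(sum_val)` = 4

Answer: 4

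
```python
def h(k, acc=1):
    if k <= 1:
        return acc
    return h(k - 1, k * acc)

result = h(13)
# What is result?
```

Accumulator trace (n, acc): (13, 1) -> (12, 13) -> (11, 156) -> (10, 1716) -> (9, 17160) -> (8, 154440) -> (7, 1235520) -> (6, 8648640) -> (5, 51891840) -> (4, 259459200) -> (3, 1037836800) -> (2, 3113510400) -> (1, 6227020800) -> return 6227020800

Answer: 6227020800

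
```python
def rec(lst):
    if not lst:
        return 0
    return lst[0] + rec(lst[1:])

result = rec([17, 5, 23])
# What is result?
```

17 + 5 + 23 + 0 = 45

Answer: 45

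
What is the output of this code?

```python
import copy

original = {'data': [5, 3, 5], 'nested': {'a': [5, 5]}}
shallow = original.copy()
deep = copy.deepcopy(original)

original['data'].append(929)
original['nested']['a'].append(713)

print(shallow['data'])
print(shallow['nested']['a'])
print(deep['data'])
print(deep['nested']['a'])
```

Key concept: comparing shallow vs deep copy.
Step by step:
`original = {'data': [5, 3, 5], 'nested': {'a': [5, 5]}}` → original = {'data': [5, 3, 5], 'nested': {'a': [5, 5]}}
`shallow = original.copy()` → shallow = {'data': [5, 3, 5], 'nested': {'a': [5, 5]}}
`deep = copy.deepcopy(original)` → deep = {'data': [5, 3, 5], 'nested': {'a': [5, 5]}}
`original['data'].append(929)` → original = {'data': [5, 3, 5, 929], 'nested': {'a': [5, 5]}}; shallow = {'data': [5, 3, 5, 929], 'nested': {'a': [5, 5]}}
`original['nested']['a'].append(713)` → original = {'data': [5, 3, 5, 929], 'nested': {'a': [5, 5, 713]}}; shallow = {'data': [5, 3, 5, 929], 'nested': {'a': [5, 5, 713]}}
`print(shallow['data'])` → prints [5, 3, 5, 929]
`print(shallow['nested']['a'])` → prints [5, 5, 713]
`print(deep['data'])` → prints [5, 3, 5]
`print(deep['nested']['a'])` → prints [5, 5]

Answer:
[5, 3, 5, 929]
[5, 5, 713]
[5, 3, 5]
[5, 5]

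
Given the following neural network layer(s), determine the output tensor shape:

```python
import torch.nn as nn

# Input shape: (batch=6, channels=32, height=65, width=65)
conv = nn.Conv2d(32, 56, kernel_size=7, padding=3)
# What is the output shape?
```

Input: (6, 32, 65, 65) -> Output: (6, 56, 65, 65)

Answer: (6, 56, 65, 65)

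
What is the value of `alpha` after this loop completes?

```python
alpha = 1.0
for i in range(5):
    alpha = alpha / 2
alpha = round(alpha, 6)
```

Halving LR 5 times: 1 / 2^5
`alpha` takes the values: 1.0 → 0.5 → 0.25 → 0.125 → 0.0625 → 0.03125

Answer: 0.03125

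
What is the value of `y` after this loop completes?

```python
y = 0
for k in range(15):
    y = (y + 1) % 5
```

Increment mod 5, 15 times = 0
`y` takes the values: 0 → 1 → 2 → 3 → 4 → 0 → 1 → 2 → 3 → 4 → 0 → 1 → 2 → 3 → 4 → 0

Answer: 0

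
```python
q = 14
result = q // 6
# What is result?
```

Trace:
`q = 14` → q = 14
`result = q // 6` → result = 2
So result = 2

Answer: 2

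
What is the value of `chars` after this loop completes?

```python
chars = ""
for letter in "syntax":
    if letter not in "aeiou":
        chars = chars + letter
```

Remove vowels from 'syntax'
`chars` takes the values: "" → "s" → "sy" → "syn" → "synt" → "syntx"

Answer: "syntx"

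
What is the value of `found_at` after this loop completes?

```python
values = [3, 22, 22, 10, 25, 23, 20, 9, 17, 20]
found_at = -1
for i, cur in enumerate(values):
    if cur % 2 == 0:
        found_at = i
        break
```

First even number index in [3, 22, 22, 10, 25, 23, 20, 9, 17, 20]
`found_at` takes the values: -1 → 1

Answer: 1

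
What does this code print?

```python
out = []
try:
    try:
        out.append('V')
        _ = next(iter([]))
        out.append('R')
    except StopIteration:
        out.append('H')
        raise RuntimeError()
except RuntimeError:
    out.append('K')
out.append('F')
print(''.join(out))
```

Execution trace: 'V' (inner try body) → 'H' (inner except StopIteration) → 'K' (outer except RuntimeError) → 'F' (after the try/except). Output: VHKF

Answer: VHKF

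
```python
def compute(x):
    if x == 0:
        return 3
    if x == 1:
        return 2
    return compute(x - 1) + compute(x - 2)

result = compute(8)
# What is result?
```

Build up from base cases: compute(0)=3, compute(1)=2, compute(2)=5, compute(3)=7, compute(4)=12, compute(5)=19, compute(6)=31, ..., compute(8)=81

Answer: 81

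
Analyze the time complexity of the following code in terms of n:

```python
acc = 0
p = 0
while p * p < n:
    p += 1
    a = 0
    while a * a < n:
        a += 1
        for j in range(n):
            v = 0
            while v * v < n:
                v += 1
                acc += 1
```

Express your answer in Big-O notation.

Each loop level contributes: √n × √n × n × √n. Multiplying the contributions gives O(n^2√n).

Answer: O(n^2√n)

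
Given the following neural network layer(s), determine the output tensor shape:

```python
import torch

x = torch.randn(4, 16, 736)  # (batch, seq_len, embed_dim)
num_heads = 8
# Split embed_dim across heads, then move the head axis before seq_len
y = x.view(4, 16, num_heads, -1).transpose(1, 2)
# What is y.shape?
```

Input: (4, 16, 736) -> head_dim = 736 // 8 = 92; after view: (4, 16, 8, 92) -> after transpose(1, 2): (4, 8, 16, 92) -> Output: (4, 8, 16, 92)

Answer: (4, 8, 16, 92)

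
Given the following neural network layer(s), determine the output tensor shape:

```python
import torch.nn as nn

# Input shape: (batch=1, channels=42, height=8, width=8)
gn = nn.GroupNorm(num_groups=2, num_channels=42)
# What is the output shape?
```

Input: (1, 42, 8, 8) -> Output: (1, 42, 8, 8)

Answer: (1, 42, 8, 8)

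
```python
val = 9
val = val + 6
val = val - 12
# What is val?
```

Trace:
`val = 9` → val = 9
`val = val + 6` → val = 15
`val = val - 12` → val = 3
So val = 3

Answer: 3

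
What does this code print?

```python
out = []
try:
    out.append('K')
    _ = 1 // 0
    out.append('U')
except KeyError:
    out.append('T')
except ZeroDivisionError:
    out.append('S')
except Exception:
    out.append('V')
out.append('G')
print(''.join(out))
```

Execution trace: 'K' (try body) → 'S' (except ZeroDivisionError) → 'G' (after the try/except). Output: KSG

Answer: KSG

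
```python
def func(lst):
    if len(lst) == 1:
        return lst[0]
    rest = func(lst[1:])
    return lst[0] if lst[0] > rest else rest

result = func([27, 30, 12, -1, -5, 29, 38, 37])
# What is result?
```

Recursive max over [27, 30, 12, -1, -5, 29, 38, 37] = 38

Answer: 38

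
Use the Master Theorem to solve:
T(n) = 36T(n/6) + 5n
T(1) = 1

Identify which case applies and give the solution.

a=36, b=6, f(n)=5n. log_6(36) = 2. Since c=1 < 2, Case 1 applies: T(n) = Θ(n^log_b(a)) = O(n^2).

Answer: O(n^2) - Case 1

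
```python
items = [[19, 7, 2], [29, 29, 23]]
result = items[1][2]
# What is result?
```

Trace:
`items = [[19, 7, 2], [29, 29, 23]]` → items = [[19, 7, 2], [29, 29, 23]]
`result = items[1][2]` → result = 23
So result = 23

Answer: 23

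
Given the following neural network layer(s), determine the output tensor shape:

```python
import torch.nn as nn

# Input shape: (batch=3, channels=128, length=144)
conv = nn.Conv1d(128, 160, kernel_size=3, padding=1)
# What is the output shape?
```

Input: (3, 128, 144) -> Output: (3, 160, 144)

Answer: (3, 160, 144)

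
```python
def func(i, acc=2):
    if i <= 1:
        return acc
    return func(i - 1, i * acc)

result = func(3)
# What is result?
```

Accumulator trace (n, acc): (3, 2) -> (2, 6) -> (1, 12) -> return 12

Answer: 12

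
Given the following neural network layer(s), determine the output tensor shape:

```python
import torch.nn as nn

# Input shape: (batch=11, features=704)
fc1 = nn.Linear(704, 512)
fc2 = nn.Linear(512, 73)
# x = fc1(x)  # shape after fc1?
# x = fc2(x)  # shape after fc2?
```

Input: (11, 704) -> after fc1: (11, 512) -> Output: (11, 73)

Answer: (11, 73)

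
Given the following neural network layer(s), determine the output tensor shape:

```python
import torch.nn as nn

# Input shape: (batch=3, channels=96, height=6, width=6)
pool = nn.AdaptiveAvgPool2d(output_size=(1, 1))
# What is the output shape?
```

Input: (3, 96, 6, 6) -> Output: (3, 96, 1, 1)

Answer: (3, 96, 1, 1)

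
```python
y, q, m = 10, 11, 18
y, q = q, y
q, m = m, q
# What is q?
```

Trace:
`y, q, m = 10, 11, 18` → y = 10; q = 11; m = 18
`y, q = q, y` → y = 11; q = 10
`q, m = m, q` → q = 18; m = 10
So q = 18

Answer: 18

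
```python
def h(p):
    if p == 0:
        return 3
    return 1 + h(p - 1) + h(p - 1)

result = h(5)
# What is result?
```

h(p) = 1 + 2·h(p-1), h(0)=3. Closed form: (3+1)·2^5 - 1 = 127.

Answer: 127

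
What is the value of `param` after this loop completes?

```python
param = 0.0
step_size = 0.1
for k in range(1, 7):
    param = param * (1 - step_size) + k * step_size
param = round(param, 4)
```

Moving average with lr=0.1
`param` takes the values: 0.0 → 0.1 → 0.29 → 0.561 → 0.9049 → 1.31441 → 1.782969 → 1.783

Answer: 1.783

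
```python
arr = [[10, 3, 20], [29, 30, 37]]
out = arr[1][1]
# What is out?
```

Trace:
`arr = [[10, 3, 20], [29, 30, 37]]` → arr = [[10, 3, 20], [29, 30, 37]]
`out = arr[1][1]` → out = 30
So out = 30

Answer: 30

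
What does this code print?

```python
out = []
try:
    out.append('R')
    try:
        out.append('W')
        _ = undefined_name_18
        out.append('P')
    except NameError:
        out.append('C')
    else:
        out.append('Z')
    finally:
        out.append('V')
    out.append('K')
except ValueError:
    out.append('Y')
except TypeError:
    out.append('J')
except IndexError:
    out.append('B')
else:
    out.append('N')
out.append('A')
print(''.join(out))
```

Execution trace: 'R' (try body) → 'W' (inner try body) → 'C' (inner except NameError) → 'V' (inner finally) → 'K' (try body, no exception) → 'N' (else) → 'A' (after the try/except). Output: RWCVKNA

Answer: RWCVKNA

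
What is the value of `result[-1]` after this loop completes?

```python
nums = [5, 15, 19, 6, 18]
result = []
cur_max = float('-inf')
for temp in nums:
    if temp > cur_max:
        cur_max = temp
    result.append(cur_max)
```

Running max ends at 19
`result` takes the values: [] → [5] → [5, 15] → [5, 15, 19] → [5, 15, 19, 19] → [5, 15, 19, 19, 19]
So `result[-1]` = 19

Answer: 19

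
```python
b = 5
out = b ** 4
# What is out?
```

Trace:
`b = 5` → b = 5
`out = b ** 4` → out = 625
So out = 625

Answer: 625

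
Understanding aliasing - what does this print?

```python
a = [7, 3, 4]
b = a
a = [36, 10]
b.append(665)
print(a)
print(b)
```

Key concept: rebinding vs mutation: a is rebound to a new list, b still points at the original.
Step by step:
`a = [7, 3, 4]` → a = [7, 3, 4]
`b = a` → b = [7, 3, 4] (same object as a)
`a = [36, 10]` → a = [36, 10]
`b.append(665)` → b = [7, 3, 4, 665]
`print(a)` → prints [36, 10]
`print(b)` → prints [7, 3, 4, 665]

Answer:
[36, 10]
[7, 3, 4, 665]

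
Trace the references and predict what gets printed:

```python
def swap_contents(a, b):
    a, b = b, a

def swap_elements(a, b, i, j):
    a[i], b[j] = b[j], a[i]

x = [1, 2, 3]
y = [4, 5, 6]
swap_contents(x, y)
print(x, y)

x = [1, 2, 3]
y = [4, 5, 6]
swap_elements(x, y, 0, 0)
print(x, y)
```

Key concept: parameter rebinding vs mutation.
Step by step:
`x = [1, 2, 3]` → x = [1, 2, 3]
`y = [4, 5, 6]` → y = [4, 5, 6]
`swap_contents(x, y)` → no visible change to tracked variables
`print(x, y)` → prints [1, 2, 3] [4, 5, 6]
`x = [1, 2, 3]` → x = [1, 2, 3]
`y = [4, 5, 6]` → y = [4, 5, 6]
`swap_elements(x, y, 0, 0)` → x = [4, 2, 3]; y = [1, 5, 6]
`print(x, y)` → prints [4, 2, 3] [1, 5, 6]

Answer:
[1, 2, 3] [4, 5, 6]
[4, 2, 3] [1, 5, 6]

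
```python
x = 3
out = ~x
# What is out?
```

Trace:
`x = 3` → x = 3
`out = ~x` → out = -4
So out = -4

Answer: -4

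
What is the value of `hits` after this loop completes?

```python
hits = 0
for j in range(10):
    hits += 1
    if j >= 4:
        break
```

Loop breaks when j reaches 4, hits is 5
`hits` takes the values: 0 → 1 → 2 → 3 → 4 → 5

Answer: 5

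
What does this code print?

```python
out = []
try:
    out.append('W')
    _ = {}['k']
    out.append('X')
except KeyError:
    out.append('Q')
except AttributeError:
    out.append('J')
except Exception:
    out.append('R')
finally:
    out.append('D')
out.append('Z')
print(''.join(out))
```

Execution trace: 'W' (try body) → 'Q' (except KeyError) → 'D' (finally) → 'Z' (after the try/except). Output: WQDZ

Answer: WQDZ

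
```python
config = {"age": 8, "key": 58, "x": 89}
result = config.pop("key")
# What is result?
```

Trace:
`config = {"age": 8, "key": 58, "x": 89}` → config = {'age': 8, 'key': 58, 'x': 89}
`result = config.pop("key")` → config = {'age': 8, 'x': 89}; result = 58
So result = 58

Answer: 58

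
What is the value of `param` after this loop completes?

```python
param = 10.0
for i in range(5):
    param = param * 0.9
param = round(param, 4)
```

Exponential decay: 10.0 * 0.9^5
`param` takes the values: 10.0 → 9.0 → 8.1 → 7.29 → 6.561 → 5.9049

Answer: 5.9049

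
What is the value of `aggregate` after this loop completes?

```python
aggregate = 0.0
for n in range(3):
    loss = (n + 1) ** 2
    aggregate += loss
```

Sum of squared losses 1² + 2² + ... + 3²
`aggregate` takes the values: 0.0 → 1.0 → 5.0 → 14.0

Answer: 14.0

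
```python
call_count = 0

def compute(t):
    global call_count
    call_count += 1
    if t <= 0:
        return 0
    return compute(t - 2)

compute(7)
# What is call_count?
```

Linear recursion stepping by 2: 5 calls from t=7 down to ≤0.

Answer: 5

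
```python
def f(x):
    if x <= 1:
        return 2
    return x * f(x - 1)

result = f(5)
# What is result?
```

f(5) = 5 * 4 * 3 * 2 * 2 = 240

Answer: 240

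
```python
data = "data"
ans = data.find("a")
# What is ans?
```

Trace:
`data = "data"` → data = 'data'
`ans = data.find("a")` → ans = 1
So ans = 1

Answer: 1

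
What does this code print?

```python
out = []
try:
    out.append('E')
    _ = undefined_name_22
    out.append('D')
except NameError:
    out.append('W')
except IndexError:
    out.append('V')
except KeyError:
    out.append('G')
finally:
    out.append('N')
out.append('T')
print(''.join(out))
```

Execution trace: 'E' (try body) → 'W' (except NameError) → 'N' (finally) → 'T' (after the try/except). Output: EWNT

Answer: EWNT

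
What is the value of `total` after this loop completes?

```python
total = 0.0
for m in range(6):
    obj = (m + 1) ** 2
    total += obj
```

Sum of squared losses 1² + 2² + ... + 6²
`total` takes the values: 0.0 → 1.0 → 5.0 → 14.0 → 30.0 → 55.0 → 91.0

Answer: 91.0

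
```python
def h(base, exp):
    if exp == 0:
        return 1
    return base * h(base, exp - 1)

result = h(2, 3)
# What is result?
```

h(2, 3) = 2 * 2 * 2 = 8

Answer: 8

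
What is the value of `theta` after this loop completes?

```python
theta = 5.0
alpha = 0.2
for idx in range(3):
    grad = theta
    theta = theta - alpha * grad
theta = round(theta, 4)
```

Gradient descent: w = 5.0 * (1 - 0.2)^3
`theta` takes the values: 5.0 → 4.0 → 3.2 → 2.56

Answer: 2.56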